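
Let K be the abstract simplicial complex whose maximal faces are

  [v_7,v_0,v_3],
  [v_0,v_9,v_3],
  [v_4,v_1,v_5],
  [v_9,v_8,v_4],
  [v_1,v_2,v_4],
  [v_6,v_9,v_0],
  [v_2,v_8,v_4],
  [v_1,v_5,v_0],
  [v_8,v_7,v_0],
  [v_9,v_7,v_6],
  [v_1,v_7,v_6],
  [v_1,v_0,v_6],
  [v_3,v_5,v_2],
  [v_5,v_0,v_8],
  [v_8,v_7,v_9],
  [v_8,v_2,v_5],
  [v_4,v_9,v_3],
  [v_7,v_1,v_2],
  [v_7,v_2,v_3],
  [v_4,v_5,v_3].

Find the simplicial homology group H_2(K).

H_2 ≅ 0.

Fix the vertex order v_0 < v_1 < v_2 < v_3 < v_4 < v_5 < v_6 < v_7 < v_8 < v_9 and write every simplex with vertices in increasing order. Then dim K = 2 and the simplices of K are:

  0-simplices (10): [v_0], [v_1], [v_2], [v_3], [v_4], [v_5], [v_6], [v_7], [v_8], [v_9]
  1-simplices (30): (30 of them)
  2-simplices (20): (20 of them)

Hence C_0 ≅ Z^10, C_1 ≅ Z^30, C_2 ≅ Z^20.

∂_1: C_1 → C_0 maps an edge to its endpoints' difference, ∂[p,q] = q − p. For instance
  ∂[v_4,v_5] = [v_5] − [v_4].
As a 10×30 matrix over Z this has rank 9, with invariant factors (1,1,1,1,1,1,1,1,1).

Boundary ∂_2: C_2 → C_1 maps a triangle to the signed sum of its edges. For instance
  ∂[v_2,v_3,v_7] = [v_3,v_7] − [v_2,v_7] + [v_2,v_3],
  ∂[v_2,v_3,v_5] = [v_3,v_5] − [v_2,v_5] + [v_2,v_3].
This gives a 30×20 integer matrix of rank 20; reducing to Smith normal form yields diagonal entries (1,1,1,1,1,1,1,1,1,1,1,1,1,1,1,1,1,1,1,2).

Computing H_k = (kernel of ∂_k) / (image of ∂_{k+1}):

  H_2: rank ker ∂_2 − rank ∂_3 = (20 − 20) − 0 = 0, and there is no ∂_3, so H_2 ≅ 0.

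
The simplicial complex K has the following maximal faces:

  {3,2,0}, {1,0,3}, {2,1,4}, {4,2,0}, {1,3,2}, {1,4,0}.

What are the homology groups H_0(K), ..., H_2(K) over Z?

H_0 = Z,  H_1 = 0,  H_2 = Z.

Fix the vertex order 0 < 1 < 2 < 3 < 4 and write every simplex with vertices in increasing order. Then dim K = 2 and the simplices of K are:

  0-simplices (5): [0], [1], [2], [3], [4]
  1-simplices (9): [0,1], [0,2], [0,3], [0,4], [1,2], [1,3], [1,4], [2,3], [2,4]
  2-simplices (6): [0,1,3], [0,1,4], [0,2,3], [0,2,4], [1,2,3], [1,2,4]

giving chain groups C_0 ≅ Z^5, C_1 ≅ Z^9, C_2 ≅ Z^6.

Boundary ∂_1: C_1 → C_0 sends each edge [p,q] (with p < q) to q − p.
As a 5×9 matrix over Z this has rank 4, with invariant factors (1,1,1,1).

Boundary ∂_2: C_2 → C_1 acts by ∂[p,q,r] = [q,r] − [p,r] + [p,q]. For instance
  ∂[0,1,3] = [1,3] − [0,3] + [0,1],
  ∂[0,2,3] = [2,3] − [0,3] + [0,2].
As a 9×6 matrix over Z this has rank 5, with invariant factors (1,1,1,1,1).

Now H_k = ker ∂_k / im ∂_{k+1}, so:

  H_0: rank C_0 − rank ∂_1 = 5 − 4 = 1, and the invariant factors of ∂_1 are all 1, so H_0 ≅ Z.
  H_1: rank ker ∂_1 − rank ∂_2 = (9 − 4) − 5 = 0, and the invariant factors of ∂_2 are all 1, so H_1 ≅ 0.
  H_2: rank ker ∂_2 − rank ∂_3 = (6 − 5) − 0 = 1, and there is no ∂_3, so H_2 ≅ Z.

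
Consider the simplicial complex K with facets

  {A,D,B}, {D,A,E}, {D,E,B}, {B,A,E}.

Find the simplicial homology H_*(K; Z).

Order the vertices as A < B < D < E. Listing each simplex with vertices in this order, K has dimension 2 with simplices:

  0-simplices (4): A, B, D, E
  1-simplices (6): AB, AD, AE, BD, BE, DE
  2-simplices (4): ABD, ABE, ADE, BDE

so the chain groups are C_0 ≅ Z^4, C_1 ≅ Z^6, C_2 ≅ Z^4.

Boundary ∂_1: C_1 → C_0 maps an edge to its endpoints' difference, ∂[p,q] = q − p. For instance
  ∂DE = E − D.
As a 4×6 matrix over Z this has rank 3, with invariant factors (1,1,1).

∂_2: C_2 → C_1 acts by ∂[p,q,r] = [q,r] − [p,r] + [p,q]. For instance
  ∂ADE = DE − AE + AD,
  ∂BDE = DE − BE + BD.
As a 6×4 matrix over Z this has rank 3, with invariant factors (1,1,1).

Now H_k = ker ∂_k / im ∂_{k+1}, so:

  H_0: rank C_0 − rank ∂_1 = 4 − 3 = 1, and the invariant factors of ∂_1 are all 1, so H_0 ≅ Z.
  H_1: rank ker ∂_1 − rank ∂_2 = (6 − 3) − 3 = 0, and the invariant factors of ∂_2 are all 1, so H_1 ≅ 0.
  H_2: rank ker ∂_2 − rank ∂_3 = (4 − 3) − 0 = 1, and there is no ∂_3, so H_2 ≅ Z.

H_0 ≅ Z,  H_1 = 0,  H_2 ≅ Z.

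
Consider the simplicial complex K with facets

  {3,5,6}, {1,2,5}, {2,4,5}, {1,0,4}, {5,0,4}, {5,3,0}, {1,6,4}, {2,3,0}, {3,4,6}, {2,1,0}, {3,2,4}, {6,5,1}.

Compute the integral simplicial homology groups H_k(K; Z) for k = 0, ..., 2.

H_0 = Z,  H_1 = Z/2Z,  H_2 = 0.

Fix the vertex order 0 < 1 < 2 < 3 < 4 < 5 < 6 and write every simplex with vertices in increasing order. Then dim K = 2 and the simplices of K are:

  0-simplices (7): [0], [1], [2], [3], [4], [5], [6]
  1-simplices (18): [0,1], [0,2], [0,3], [0,4], [0,5], [1,2], [1,4], [1,5], [1,6], [2,3], [2,4], [2,5], [3,4], [3,5], [3,6], [4,5], [4,6], [5,6]
  2-simplices (12): [0,1,2], [0,1,4], [0,2,3], [0,3,5], [0,4,5], [1,2,5], [1,4,6], [1,5,6], [2,3,4], [2,4,5], [3,4,6], [3,5,6]

so the chain groups are C_0 ≅ Z^7, C_1 ≅ Z^18, C_2 ≅ Z^12.

The boundary map ∂_1: C_1 → C_0 maps an edge to its endpoints' difference, ∂[p,q] = q − p. For instance
  ∂[2,4] = [4] − [2].
This gives a 7×18 integer matrix of rank 6; reducing to Smith normal form yields diagonal entries (1,1,1,1,1,1).

The boundary map ∂_2: C_2 → C_1 sends each 2-simplex [p,q,r] to [q,r] − [p,r] + [p,q]. For instance
  ∂[0,4,5] = [4,5] − [0,5] + [0,4],
  ∂[2,4,5] = [4,5] − [2,5] + [2,4].
The 18×12 boundary matrix has rank 12 and Smith normal form diag(1,1,1,1,1,1,1,1,1,1,1,2).

Reading off H_k = ker ∂_k / im ∂_{k+1}:

  H_0: rank C_0 − rank ∂_1 = 7 − 6 = 1, and the invariant factors of ∂_1 are all 1, so H_0 = Z.
  H_1: rank ker ∂_1 − rank ∂_2 = (18 − 6) − 12 = 0, and ∂_2 has invariant factor 2 > 1, so H_1 = Z/2Z.
  H_2: rank ker ∂_2 − rank ∂_3 = (12 − 12) − 0 = 0, and there is no ∂_3, so H_2 = 0.

As a check, the Euler characteristic is 7 − 18 + 12 = 1, which agrees with 1 − 0 + 0 = 1.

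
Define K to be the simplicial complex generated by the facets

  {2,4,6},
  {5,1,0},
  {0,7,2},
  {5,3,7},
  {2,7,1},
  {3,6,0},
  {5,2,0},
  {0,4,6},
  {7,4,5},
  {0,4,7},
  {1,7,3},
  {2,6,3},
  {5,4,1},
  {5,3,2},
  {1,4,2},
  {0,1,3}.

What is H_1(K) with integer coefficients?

We work with the vertex ordering 0 < 1 < 2 < 3 < 4 < 5 < 6 < 7. The simplices of K, each written with vertices in increasing order, are:

  0-simplices (8): [0], [1], [2], [3], [4], [5], [6], [7]
  1-simplices (24): (24 of them)
  2-simplices (16): [0,1,3], [0,1,5], [0,2,5], [0,2,7], [0,3,6], [0,4,6], [0,4,7], [1,2,4], [1,2,7], [1,3,7], [1,4,5], [2,3,5], [2,3,6], [2,4,6], [3,5,7], [4,5,7]

so the chain groups are C_0 ≅ Z^8, C_1 ≅ Z^24, C_2 ≅ Z^16.

The boundary map ∂_1: C_1 → C_0 is given by ∂[p,q] = [q] − [p].
This gives a 8×24 integer matrix of rank 7; reducing to Smith normal form yields diagonal entries (1,1,1,1,1,1,1).

Boundary ∂_2: C_2 → C_1 acts by ∂[p,q,r] = [q,r] − [p,r] + [p,q]. For instance
  ∂[3,5,7] = [5,7] − [3,7] + [3,5],
  ∂[4,5,7] = [5,7] − [4,7] + [4,5].
The resulting 24×16 matrix has rank 15, and its Smith normal form has invariant factors (1,1,1,1,1,1,1,1,1,1,1,1,1,1,1).

From H_k ≅ ker(∂_k) / im(∂_{k+1}) we obtain:

  H_1: rank ker ∂_1 − rank ∂_2 = (24 − 7) − 15 = 2, and the invariant factors of ∂_2 are all 1, so H_1 = Z^2.

H_1 ≅ Z^2.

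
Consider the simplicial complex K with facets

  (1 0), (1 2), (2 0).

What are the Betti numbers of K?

We work with the vertex ordering 0 < 1 < 2. The simplices of K, each written with vertices in increasing order, are:

  0-simplices (3): [0], [1], [2]
  1-simplices (3): [0,1], [0,2], [1,2]

Hence C_0 ≅ Z^3, C_1 ≅ Z^3.

Boundary ∂_1: C_1 → C_0 maps an edge to its endpoints' difference, ∂[p,q] = q − p. For instance
  ∂[1,2] = [2] − [1].
As a 3×3 matrix over Z this has rank 2, with invariant factors (1,1).

From H_k ≅ ker(∂_k) / im(∂_{k+1}) we obtain:

  H_0: rank C_0 − rank ∂_1 = 3 − 2 = 1, and the invariant factors of ∂_1 are all 1, so H_0 ≅ Z.
  H_1: rank ker ∂_1 − rank ∂_2 = (3 − 2) − 0 = 1, and there is no ∂_2, so H_1 ≅ Z.

Hence the Betti numbers are b_0 = 1, b_1 = 1.

b_0 = 1, b_1 = 1.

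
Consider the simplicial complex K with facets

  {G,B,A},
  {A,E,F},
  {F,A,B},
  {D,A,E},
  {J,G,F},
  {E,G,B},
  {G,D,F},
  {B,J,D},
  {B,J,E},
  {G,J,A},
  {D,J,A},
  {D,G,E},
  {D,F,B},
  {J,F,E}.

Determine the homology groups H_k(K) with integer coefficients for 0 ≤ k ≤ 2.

K has 7 vertices, 21 edges, 14 triangles.
rank ∂_0 = 0, rank ∂_1 = 6 ⇒ b_0 = 7 − 0 − 6 = 1; all invariant factors of ∂_1 are 1 so no torsion. So H_0 ≅ Z.
rank ∂_1 = 6, rank ∂_2 = 13 ⇒ b_1 = 21 − 6 − 13 = 2; all invariant factors of ∂_2 are 1 so no torsion. So H_1 ≅ Z^2.
rank ∂_2 = 13, rank ∂_3 = 0 ⇒ b_2 = 14 − 13 − 0 = 1. So H_2 ≅ Z.

H_0 = Z,  H_1 = Z^2,  H_2 = Z.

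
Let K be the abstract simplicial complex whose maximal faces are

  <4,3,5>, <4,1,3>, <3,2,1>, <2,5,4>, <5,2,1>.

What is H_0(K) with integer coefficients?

We work with the vertex ordering 1 < 2 < 3 < 4 < 5. The simplices of K, each written with vertices in increasing order, are:

  0-simplices (5): [1], [2], [3], [4], [5]
  1-simplices (10): [1,2], [1,3], [1,4], [1,5], [2,3], [2,4], [2,5], [3,4], [3,5], [4,5]
  2-simplices (5): [1,2,3], [1,2,5], [1,3,4], [2,4,5], [3,4,5]

so the chain groups are C_0 ≅ Z^5, C_1 ≅ Z^10, C_2 ≅ Z^5.

Boundary ∂_1: C_1 → C_0 maps an edge to its endpoints' difference, ∂[p,q] = q − p. For instance
  ∂[1,2] = [2] − [1].
As a 5×10 matrix over Z this has rank 4, with invariant factors (1,1,1,1).

The boundary map ∂_2: C_2 → C_1 sends each 2-simplex [p,q,r] to [q,r] − [p,r] + [p,q]. For instance
  ∂[1,2,5] = [2,5] − [1,5] + [1,2],
  ∂[1,3,4] = [3,4] − [1,4] + [1,3].
The 10×5 boundary matrix has rank 5 and Smith normal form diag(1,1,1,1,1).

From H_k ≅ ker(∂_k) / im(∂_{k+1}) we obtain:

  H_0: rank C_0 − rank ∂_1 = 5 − 4 = 1, and the invariant factors of ∂_1 are all 1, so H_0 ≅ Z.

H_0 = Z.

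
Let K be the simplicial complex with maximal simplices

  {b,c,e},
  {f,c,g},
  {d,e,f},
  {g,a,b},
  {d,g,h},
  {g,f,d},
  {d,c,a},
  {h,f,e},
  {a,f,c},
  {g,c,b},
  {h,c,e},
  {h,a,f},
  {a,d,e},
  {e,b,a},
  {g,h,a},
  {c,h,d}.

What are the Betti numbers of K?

Order the vertices as a < b < c < d < e < f < g < h. Listing each simplex with vertices in this order, K has dimension 2 with simplices:

  0-simplices (8): a, b, c, d, e, f, g, h
  1-simplices (24): ab, ac, ad, ae, af, ag, ah, bc, be, bg, cd, ce, cf, cg, ch, de, df, dg, dh, ef, eh, fg, fh, gh
  2-simplices (16): abe, abg, acd, acf, ade, afh, agh, bce, bcg, cdh, ceh, cfg, def, dfg, dgh, efh

giving chain groups C_0 ≅ Z^8, C_1 ≅ Z^24, C_2 ≅ Z^16.

The boundary map ∂_1: C_1 → C_0 sends each edge [p,q] (with p < q) to q − p. For instance
  ∂bc = c − b.
As a 8×24 matrix over Z this has rank 7, with invariant factors (1,1,1,1,1,1,1).

Boundary ∂_2: C_2 → C_1 acts by ∂[p,q,r] = [q,r] − [p,r] + [p,q]. For instance
  ∂agh = gh − ah + ag,
  ∂afh = fh − ah + af.
This gives a 24×16 integer matrix of rank 15; reducing to Smith normal form yields diagonal entries (1,1,1,1,1,1,1,1,1,1,1,1,1,1,1).

Reading off H_k = ker ∂_k / im ∂_{k+1}:

  H_0: rank C_0 − rank ∂_1 = 8 − 7 = 1, and the invariant factors of ∂_1 are all 1, so H_0 = Z.
  H_1: rank ker ∂_1 − rank ∂_2 = (24 − 7) − 15 = 2, and the invariant factors of ∂_2 are all 1, so H_1 = Z^2.
  H_2: rank ker ∂_2 − rank ∂_3 = (16 − 15) − 0 = 1, and there is no ∂_3, so H_2 = Z.

(K is a triangulation of the torus T^2.)

Hence the Betti numbers are b_0 = 1, b_1 = 2, b_2 = 1.

b_0 = 1, b_1 = 2, b_2 = 1.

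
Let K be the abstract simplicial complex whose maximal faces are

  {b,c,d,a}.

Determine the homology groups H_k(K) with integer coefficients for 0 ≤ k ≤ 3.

H_0 = Z,  H_1 = 0,  H_2 = 0,  H_3 = 0.

K has 4 vertices, 6 edges, 4 triangles, 1 3-simplex.
rank ∂_0 = 0, rank ∂_1 = 3 ⇒ b_0 = 4 − 0 − 3 = 1; all invariant factors of ∂_1 are 1 so no torsion. So H_0 = Z.
rank ∂_1 = 3, rank ∂_2 = 3 ⇒ b_1 = 6 − 3 − 3 = 0; all invariant factors of ∂_2 are 1 so no torsion. So H_1 = 0.
rank ∂_2 = 3, rank ∂_3 = 1 ⇒ b_2 = 4 − 3 − 1 = 0; all invariant factors of ∂_3 are 1 so no torsion. So H_2 = 0.
rank ∂_3 = 1, rank ∂_4 = 0 ⇒ b_3 = 1 − 1 − 0 = 0. So H_3 = 0.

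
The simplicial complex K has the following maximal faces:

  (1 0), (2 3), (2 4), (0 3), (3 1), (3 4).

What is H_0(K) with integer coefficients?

Fix the vertex order 0 < 1 < 2 < 3 < 4 and write every simplex with vertices in increasing order. Then dim K = 1 and the simplices of K are:

  0-simplices (5): [0], [1], [2], [3], [4]
  1-simplices (6): [0,1], [0,3], [1,3], [2,3], [2,4], [3,4]

Hence C_0 ≅ Z^5, C_1 ≅ Z^6.

The boundary map ∂_1: C_1 → C_0 is given by ∂[p,q] = [q] − [p]. For instance
  ∂[2,4] = [4] − [2].
The resulting 5×6 matrix has rank 4, and its Smith normal form has invariant factors (1,1,1,1).

Reading off H_k = ker ∂_k / im ∂_{k+1}:

  H_0: rank C_0 − rank ∂_1 = 5 − 4 = 1, and the invariant factors of ∂_1 are all 1, so H_0 ≅ Z.

H_0 = Z.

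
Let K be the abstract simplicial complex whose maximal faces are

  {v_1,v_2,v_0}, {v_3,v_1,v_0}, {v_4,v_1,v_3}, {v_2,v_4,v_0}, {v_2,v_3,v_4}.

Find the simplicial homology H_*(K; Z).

Order the vertices as v_0 < v_1 < v_2 < v_3 < v_4. Listing each simplex with vertices in this order, K has dimension 2 with simplices:

  0-simplices (5): [v_0], [v_1], [v_2], [v_3], [v_4]
  1-simplices (10): [v_0,v_1], [v_0,v_2], [v_0,v_3], [v_0,v_4], [v_1,v_2], [v_1,v_3], [v_1,v_4], [v_2,v_3], [v_2,v_4], [v_3,v_4]
  2-simplices (5): [v_0,v_1,v_2], [v_0,v_1,v_3], [v_0,v_2,v_4], [v_1,v_3,v_4], [v_2,v_3,v_4]

Hence C_0 ≅ Z^5, C_1 ≅ Z^10, C_2 ≅ Z^5.

∂_1: C_1 → C_0 sends each edge [p,q] (with p < q) to q − p. For instance
  ∂[v_2,v_3] = [v_3] − [v_2].
The 5×10 boundary matrix has rank 4 and Smith normal form diag(1,1,1,1).

Boundary ∂_2: C_2 → C_1 maps a triangle to the signed sum of its edges. For instance
  ∂[v_2,v_3,v_4] = [v_3,v_4] − [v_2,v_4] + [v_2,v_3],
  ∂[v_1,v_3,v_4] = [v_3,v_4] − [v_1,v_4] + [v_1,v_3].
The 10×5 boundary matrix has rank 5 and Smith normal form diag(1,1,1,1,1).

Computing H_k = (kernel of ∂_k) / (image of ∂_{k+1}):

  H_0: rank C_0 − rank ∂_1 = 5 − 4 = 1, and the invariant factors of ∂_1 are all 1, so H_0 = Z.
  H_1: rank ker ∂_1 − rank ∂_2 = (10 − 4) − 5 = 1, and the invariant factors of ∂_2 are all 1, so H_1 = Z.
  H_2: rank ker ∂_2 − rank ∂_3 = (5 − 5) − 0 = 0, and there is no ∂_3, so H_2 = 0.

As a check, the Euler characteristic is 5 − 10 + 5 = 0, which agrees with 1 − 1 + 0 = 0.
(K is a triangulation of the Möbius band.)

H_0 = Z,  H_1 = Z,  H_2 = 0.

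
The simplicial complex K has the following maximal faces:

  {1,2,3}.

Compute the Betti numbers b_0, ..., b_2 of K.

Fix the vertex order 1 < 2 < 3 and write every simplex with vertices in increasing order. Then dim K = 2 and the simplices of K are:

  0-simplices (3): [1], [2], [3]
  1-simplices (3): [1,2], [1,3], [2,3]
  2-simplices (1): [1,2,3]

giving chain groups C_0 ≅ Z^3, C_1 ≅ Z^3, C_2 ≅ Z^1.

∂_1: C_1 → C_0 is given by ∂[p,q] = [q] − [p].
The resulting 3×3 matrix has rank 2, and its Smith normal form has invariant factors (1,1).

The boundary map ∂_2: C_2 → C_1 acts by ∂[p,q,r] = [q,r] − [p,r] + [p,q]. For instance
  ∂[1,2,3] = [2,3] − [1,3] + [1,2].
The resulting 3×1 matrix has rank 1, and its Smith normal form has invariant factors (1).

From H_k ≅ ker(∂_k) / im(∂_{k+1}) we obtain:

  H_0: rank C_0 − rank ∂_1 = 3 − 2 = 1, and the invariant factors of ∂_1 are all 1, so H_0 ≅ Z.
  H_1: rank ker ∂_1 − rank ∂_2 = (3 − 2) − 1 = 0, and the invariant factors of ∂_2 are all 1, so H_1 ≅ 0.
  H_2: rank ker ∂_2 − rank ∂_3 = (1 − 1) − 0 = 0, and there is no ∂_3, so H_2 ≅ 0.

(K is a triangulation of the 2-simplex.)

Hence the Betti numbers are b_0 = 1, b_1 = 0, b_2 = 0.

b_0 = 1, b_1 = 0, b_2 = 0.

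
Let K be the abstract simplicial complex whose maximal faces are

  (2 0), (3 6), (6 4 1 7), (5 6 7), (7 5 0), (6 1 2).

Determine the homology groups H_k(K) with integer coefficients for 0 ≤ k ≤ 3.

H_0 ≅ Z,  H_1 ≅ Z,  H_2 = 0,  H_3 = 0.

Take the total order 0 < 1 < 2 < 3 < 4 < 5 < 6 < 7 on the vertex set. Then K (dimension 3) consists of the simplices:

  0-simplices (8): [0], [1], [2], [3], [4], [5], [6], [7]
  1-simplices (14): [0,2], [0,5], [0,7], [1,2], [1,4], [1,6], [1,7], [2,6], [3,6], [4,6], [4,7], [5,6], [5,7], [6,7]
  2-simplices (7): [0,5,7], [1,2,6], [1,4,6], [1,4,7], [1,6,7], [4,6,7], [5,6,7]
  3-simplices (1): [1,4,6,7]

Hence C_0 ≅ Z^8, C_1 ≅ Z^14, C_2 ≅ Z^7, C_3 ≅ Z^1.

Boundary ∂_1: C_1 → C_0 sends each edge [p,q] (with p < q) to q − p. For instance
  ∂[0,7] = [7] − [0].
The 8×14 boundary matrix has rank 7 and Smith normal form diag(1,1,1,1,1,1,1).

∂_2: C_2 → C_1 maps a triangle to the signed sum of its edges. For instance
  ∂[4,6,7] = [6,7] − [4,7] + [4,6],
  ∂[1,4,7] = [4,7] − [1,7] + [1,4].
The 14×7 boundary matrix has rank 6 and Smith normal form diag(1,1,1,1,1,1).

The boundary map ∂_3: C_3 → C_2 sends each 3-simplex σ to the alternating sum Σ_i (−1)^i (σ with its i-th vertex removed). For instance
  ∂[1,4,6,7] = [4,6,7] − [1,6,7] + [1,4,7] − [1,4,6].
As a 7×1 matrix over Z this has rank 1, with invariant factors (1).

Computing H_k = (kernel of ∂_k) / (image of ∂_{k+1}):

  H_0: rank C_0 − rank ∂_1 = 8 − 7 = 1, and the invariant factors of ∂_1 are all 1, so H_0 = Z.
  H_1: rank ker ∂_1 − rank ∂_2 = (14 − 7) − 6 = 1, and the invariant factors of ∂_2 are all 1, so H_1 = Z.
  H_2: rank ker ∂_2 − rank ∂_3 = (7 − 6) − 1 = 0, and the invariant factors of ∂_3 are all 1, so H_2 = 0.
  H_3: rank ker ∂_3 − rank ∂_4 = (1 − 1) − 0 = 0, and there is no ∂_4, so H_3 = 0.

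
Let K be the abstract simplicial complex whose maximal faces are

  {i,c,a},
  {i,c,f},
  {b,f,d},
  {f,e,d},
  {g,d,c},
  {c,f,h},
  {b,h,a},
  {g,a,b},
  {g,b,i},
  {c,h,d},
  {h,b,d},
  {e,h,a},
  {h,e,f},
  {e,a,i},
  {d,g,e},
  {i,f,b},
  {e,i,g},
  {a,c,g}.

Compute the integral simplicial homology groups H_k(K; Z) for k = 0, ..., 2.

Fix the vertex order a < b < c < d < e < f < g < h < i and write every simplex with vertices in increasing order. Then dim K = 2 and the simplices of K are:

  0-simplices (9): a, b, c, d, e, f, g, h, i
  1-simplices (27): ab, ac, ae, ag, ah, ai, bd, bf, bg, bh, bi, cd, cf, cg, ch, ci, de, df, dg, dh, ef, eg, eh, ei, fh, fi, gi
  2-simplices (18): abg, abh, acg, aci, aeh, aei, bdf, bdh, bfi, bgi, cdg, cdh, cfh, cfi, def, deg, efh, egi

Hence C_0 ≅ Z^9, C_1 ≅ Z^27, C_2 ≅ Z^18.

∂_1: C_1 → C_0 sends each edge [p,q] (with p < q) to q − p.
As a 9×27 matrix over Z this has rank 8, with invariant factors (1,1,1,1,1,1,1,1).

The boundary map ∂_2: C_2 → C_1 maps a triangle to the signed sum of its edges. For instance
  ∂abg = bg − ag + ab,
  ∂abh = bh − ah + ab.
This gives a 27×18 integer matrix of rank 18; reducing to Smith normal form yields diagonal entries (1,1,1,1,1,1,1,1,1,1,1,1,1,1,1,1,1,2).

Now H_k = ker ∂_k / im ∂_{k+1}, so:

  H_0: rank C_0 − rank ∂_1 = 9 − 8 = 1, and the invariant factors of ∂_1 are all 1, so H_0 ≅ Z.
  H_1: rank ker ∂_1 − rank ∂_2 = (27 − 8) − 18 = 1, and ∂_2 has invariant factor 2 > 1, so H_1 ≅ Z ⊕ Z/2.
  H_2: rank ker ∂_2 − rank ∂_3 = (18 − 18) − 0 = 0, and there is no ∂_3, so H_2 ≅ 0.

H_0 = Z,  H_1 = Z ⊕ Z/2,  H_2 = 0.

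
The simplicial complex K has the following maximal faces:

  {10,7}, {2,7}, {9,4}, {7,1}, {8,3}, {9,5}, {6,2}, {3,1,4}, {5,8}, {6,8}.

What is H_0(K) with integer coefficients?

H_0 = Z.

K has 10 vertices, 12 edges, 1 triangle.
rank ∂_0 = 0, rank ∂_1 = 9 ⇒ b_0 = 10 − 0 − 9 = 1; all invariant factors of ∂_1 are 1 so no torsion. So H_0 ≅ Z.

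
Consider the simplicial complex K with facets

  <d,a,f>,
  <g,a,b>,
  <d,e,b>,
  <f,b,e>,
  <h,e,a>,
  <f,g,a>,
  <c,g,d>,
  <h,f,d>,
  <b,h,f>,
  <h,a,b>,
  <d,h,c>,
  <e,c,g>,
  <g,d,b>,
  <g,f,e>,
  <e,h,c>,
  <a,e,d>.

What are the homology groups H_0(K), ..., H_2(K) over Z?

Take the total order a < b < c < d < e < f < g < h on the vertex set. Then K (dimension 2) consists of the simplices:

  0-simplices (8): a, b, c, d, e, f, g, h
  1-simplices (24): ab, ad, ae, af, ag, ah, bd, be, bf, bg, bh, cd, ce, cg, ch, de, df, dg, dh, ef, eg, eh, fg, fh
  2-simplices (16): abg, abh, ade, adf, aeh, afg, bde, bdg, bef, bfh, cdg, cdh, ceg, ceh, dfh, efg

giving chain groups C_0 ≅ Z^8, C_1 ≅ Z^24, C_2 ≅ Z^16.

∂_1: C_1 → C_0 is given by ∂[p,q] = [q] − [p].
The resulting 8×24 matrix has rank 7, and its Smith normal form has invariant factors (1,1,1,1,1,1,1).

Boundary ∂_2: C_2 → C_1 acts by ∂[p,q,r] = [q,r] − [p,r] + [p,q]. For instance
  ∂bfh = fh − bh + bf,
  ∂bde = de − be + bd.
The 24×16 boundary matrix has rank 15 and Smith normal form diag(1,1,1,1,1,1,1,1,1,1,1,1,1,1,1).

Reading off H_k = ker ∂_k / im ∂_{k+1}:

  H_0: rank C_0 − rank ∂_1 = 8 − 7 = 1, and the invariant factors of ∂_1 are all 1, so H_0 ≅ Z.
  H_1: rank ker ∂_1 − rank ∂_2 = (24 − 7) − 15 = 2, and the invariant factors of ∂_2 are all 1, so H_1 ≅ Z^2.
  H_2: rank ker ∂_2 − rank ∂_3 = (16 − 15) − 0 = 1, and there is no ∂_3, so H_2 ≅ Z.

As a check, the Euler characteristic is 8 − 24 + 16 = 0, which agrees with 1 − 2 + 1 = 0.

H_0 ≅ Z,  H_1 ≅ Z^2,  H_2 ≅ Z.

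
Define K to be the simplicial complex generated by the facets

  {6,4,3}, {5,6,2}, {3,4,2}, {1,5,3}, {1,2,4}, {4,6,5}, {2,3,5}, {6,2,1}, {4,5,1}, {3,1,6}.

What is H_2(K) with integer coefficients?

Order the vertices as 1 < 2 < 3 < 4 < 5 < 6. Listing each simplex with vertices in this order, K has dimension 2 with simplices:

  0-simplices (6): [1], [2], [3], [4], [5], [6]
  1-simplices (15): [1,2], [1,3], [1,4], [1,5], [1,6], [2,3], [2,4], [2,5], [2,6], [3,4], [3,5], [3,6], [4,5], [4,6], [5,6]
  2-simplices (10): [1,2,4], [1,2,6], [1,3,5], [1,3,6], [1,4,5], [2,3,4], [2,3,5], [2,5,6], [3,4,6], [4,5,6]

so the chain groups are C_0 ≅ Z^6, C_1 ≅ Z^15, C_2 ≅ Z^10.

Boundary ∂_1: C_1 → C_0 sends each edge [p,q] (with p < q) to q − p.
As a 6×15 matrix over Z this has rank 5, with invariant factors (1,1,1,1,1).

Boundary ∂_2: C_2 → C_1 maps a triangle to the signed sum of its edges. For instance
  ∂[1,2,6] = [2,6] − [1,6] + [1,2],
  ∂[2,3,4] = [3,4] − [2,4] + [2,3].
As a 15×10 matrix over Z this has rank 10, with invariant factors (1,1,1,1,1,1,1,1,1,2).

From H_k ≅ ker(∂_k) / im(∂_{k+1}) we obtain:

  H_2: rank ker ∂_2 − rank ∂_3 = (10 − 10) − 0 = 0, and there is no ∂_3, so H_2 = 0.

(K is a triangulation of the real projective plane RP^2.)

H_2 ≅ 0.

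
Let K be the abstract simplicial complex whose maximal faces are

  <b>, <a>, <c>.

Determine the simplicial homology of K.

H_0 = Z^3.

Take the total order a < b < c on the vertex set. Then K (dimension 0) consists of the simplices:

  0-simplices (3): a, b, c

Hence C_0 ≅ Z^3.

From H_k ≅ ker(∂_k) / im(∂_{k+1}) we obtain:

  H_0: rank C_0 − rank ∂_1 = 3 − 0 = 3, and there is no ∂_1, so H_0 = Z^3.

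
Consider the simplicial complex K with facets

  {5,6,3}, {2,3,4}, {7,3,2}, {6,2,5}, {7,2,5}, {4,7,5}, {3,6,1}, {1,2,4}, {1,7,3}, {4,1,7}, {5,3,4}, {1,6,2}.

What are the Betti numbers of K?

b_0 = 1, b_1 = 0, b_2 = 0.

Order the vertices as 1 < 2 < 3 < 4 < 5 < 6 < 7. Listing each simplex with vertices in this order, K has dimension 2 with simplices:

  0-simplices (7): [1], [2], [3], [4], [5], [6], [7]
  1-simplices (18): [1,2], [1,3], [1,4], [1,6], [1,7], [2,3], [2,4], [2,5], [2,6], [2,7], [3,4], [3,5], [3,6], [3,7], [4,5], [4,7], [5,6], [5,7]
  2-simplices (12): [1,2,4], [1,2,6], [1,3,6], [1,3,7], [1,4,7], [2,3,4], [2,3,7], [2,5,6], [2,5,7], [3,4,5], [3,5,6], [4,5,7]

giving chain groups C_0 ≅ Z^7, C_1 ≅ Z^18, C_2 ≅ Z^12.

The boundary map ∂_1: C_1 → C_0 is given by ∂[p,q] = [q] − [p]. For instance
  ∂[4,5] = [5] − [4].
As a 7×18 matrix over Z this has rank 6, with invariant factors (1,1,1,1,1,1).

∂_2: C_2 → C_1 sends each 2-simplex [p,q,r] to [q,r] − [p,r] + [p,q]. For instance
  ∂[3,5,6] = [5,6] − [3,6] + [3,5],
  ∂[3,4,5] = [4,5] − [3,5] + [3,4].
The 18×12 boundary matrix has rank 12 and Smith normal form diag(1,1,1,1,1,1,1,1,1,1,1,2).

From H_k ≅ ker(∂_k) / im(∂_{k+1}) we obtain:

  H_0: rank C_0 − rank ∂_1 = 7 − 6 = 1, and the invariant factors of ∂_1 are all 1, so H_0 = Z.
  H_1: rank ker ∂_1 − rank ∂_2 = (18 − 6) − 12 = 0, and ∂_2 has invariant factor 2 > 1, so H_1 = Z_2.
  H_2: rank ker ∂_2 − rank ∂_3 = (12 − 12) − 0 = 0, and there is no ∂_3, so H_2 = 0.

Hence the Betti numbers are b_0 = 1, b_1 = 0, b_2 = 0.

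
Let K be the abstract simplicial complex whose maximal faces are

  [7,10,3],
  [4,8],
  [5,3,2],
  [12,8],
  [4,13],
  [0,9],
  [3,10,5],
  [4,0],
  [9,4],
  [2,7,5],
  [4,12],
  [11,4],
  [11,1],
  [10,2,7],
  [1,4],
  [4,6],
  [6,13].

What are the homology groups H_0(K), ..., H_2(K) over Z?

We work with the vertex ordering 0 < 1 < 2 < 3 < 4 < 5 < 6 < 7 < 8 < 9 < 10 < 11 < 12 < 13. The simplices of K, each written with vertices in increasing order, are:

  0-simplices (14): [0], [1], [2], [3], [4], [5], [6], [7], [8], [9], [10], [11], [12], [13]
  1-simplices (22): (22 of them)
  2-simplices (5): [2,3,5], [2,5,7], [2,7,10], [3,5,10], [3,7,10]

giving chain groups C_0 ≅ Z^14, C_1 ≅ Z^22, C_2 ≅ Z^5.

∂_1: C_1 → C_0 sends each edge [p,q] (with p < q) to q − p. For instance
  ∂[4,12] = [12] − [4].
This gives a 14×22 integer matrix of rank 12; reducing to Smith normal form yields diagonal entries (1,1,1,1,1,1,1,1,1,1,1,1).

Boundary ∂_2: C_2 → C_1 sends each 2-simplex [p,q,r] to [q,r] − [p,r] + [p,q]. For instance
  ∂[3,5,10] = [5,10] − [3,10] + [3,5],
  ∂[2,3,5] = [3,5] − [2,5] + [2,3].
As a 22×5 matrix over Z this has rank 5, with invariant factors (1,1,1,1,1).

Now H_k = ker ∂_k / im ∂_{k+1}, so:

  H_0: rank C_0 − rank ∂_1 = 14 − 12 = 2, and the invariant factors of ∂_1 are all 1, so H_0 = Z^2.
  H_1: rank ker ∂_1 − rank ∂_2 = (22 − 12) − 5 = 5, and the invariant factors of ∂_2 are all 1, so H_1 = Z^5.
  H_2: rank ker ∂_2 − rank ∂_3 = (5 − 5) − 0 = 0, and there is no ∂_3, so H_2 = 0.

As a check, the Euler characteristic is 14 − 22 + 5 = -3, which agrees with 2 − 5 + 0 = -3.
(K is a triangulation of the disjoint union of the Möbius band and a wedge of 4 circles.)

H_0 ≅ Z^2,  H_1 ≅ Z^5,  H_2 = 0.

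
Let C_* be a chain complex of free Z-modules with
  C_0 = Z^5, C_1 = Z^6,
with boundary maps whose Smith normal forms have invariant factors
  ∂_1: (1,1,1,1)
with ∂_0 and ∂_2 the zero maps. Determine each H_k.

H_0 ≅ Z,  H_1 ≅ Z^2.

H_0: b_0 = 5 − 0 − 4 = 1; torsion from ∂_1 factors > 1: none. So H_0 ≅ Z.
H_1: b_1 = 6 − 4 − 0 = 2; torsion from ∂_2 factors > 1: none. So H_1 ≅ Z^2.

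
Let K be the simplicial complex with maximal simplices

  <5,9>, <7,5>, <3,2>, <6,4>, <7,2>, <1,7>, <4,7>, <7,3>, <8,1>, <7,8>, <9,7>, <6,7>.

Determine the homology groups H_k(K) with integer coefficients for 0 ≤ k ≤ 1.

H_0 ≅ Z,  H_1 ≅ Z^4.

Order the vertices as 1 < 2 < 3 < 4 < 5 < 6 < 7 < 8 < 9. Listing each simplex with vertices in this order, K has dimension 1 with simplices:

  0-simplices (9): [1], [2], [3], [4], [5], [6], [7], [8], [9]
  1-simplices (12): [1,7], [1,8], [2,3], [2,7], [3,7], [4,6], [4,7], [5,7], [5,9], [6,7], [7,8], [7,9]

Hence C_0 ≅ Z^9, C_1 ≅ Z^12.

∂_1: C_1 → C_0 is given by ∂[p,q] = [q] − [p]. For instance
  ∂[6,7] = [7] − [6].
The 9×12 boundary matrix has rank 8 and Smith normal form diag(1,1,1,1,1,1,1,1).

Reading off H_k = ker ∂_k / im ∂_{k+1}:

  H_0: rank C_0 − rank ∂_1 = 9 − 8 = 1, and the invariant factors of ∂_1 are all 1, so H_0 = Z.
  H_1: rank ker ∂_1 − rank ∂_2 = (12 − 8) − 0 = 4, and there is no ∂_2, so H_1 = Z^4.

As a check, the Euler characteristic is 9 − 12 = -3, which agrees with 1 − 4 = -3.
(K is a triangulation of a wedge of 4 circles.)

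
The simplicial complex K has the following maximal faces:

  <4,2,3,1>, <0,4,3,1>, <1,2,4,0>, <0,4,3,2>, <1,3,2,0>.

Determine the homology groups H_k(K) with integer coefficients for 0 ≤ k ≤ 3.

H_0 = Z,  H_1 = 0,  H_2 = 0,  H_3 = Z.

Fix the vertex order 0 < 1 < 2 < 3 < 4 and write every simplex with vertices in increasing order. Then dim K = 3 and the simplices of K are:

  0-simplices (5): [0], [1], [2], [3], [4]
  1-simplices (10): [0,1], [0,2], [0,3], [0,4], [1,2], [1,3], [1,4], [2,3], [2,4], [3,4]
  2-simplices (10): [0,1,2], [0,1,3], [0,1,4], [0,2,3], [0,2,4], [0,3,4], [1,2,3], [1,2,4], [1,3,4], [2,3,4]
  3-simplices (5): [0,1,2,3], [0,1,2,4], [0,1,3,4], [0,2,3,4], [1,2,3,4]

giving chain groups C_0 ≅ Z^5, C_1 ≅ Z^10, C_2 ≅ Z^10, C_3 ≅ Z^5.

∂_1: C_1 → C_0 is given by ∂[p,q] = [q] − [p]. For instance
  ∂[2,3] = [3] − [2].
As a 5×10 matrix over Z this has rank 4, with invariant factors (1,1,1,1).

The boundary map ∂_2: C_2 → C_1 maps a triangle to the signed sum of its edges. For instance
  ∂[1,3,4] = [3,4] − [1,4] + [1,3],
  ∂[1,2,4] = [2,4] − [1,4] + [1,2].
The resulting 10×10 matrix has rank 6, and its Smith normal form has invariant factors (1,1,1,1,1,1).

The boundary map ∂_3: C_3 → C_2 sends each 3-simplex σ to the alternating sum Σ_i (−1)^i (σ with its i-th vertex removed). For instance
  ∂[0,1,3,4] = [1,3,4] − [0,3,4] + [0,1,4] − [0,1,3],
  ∂[0,2,3,4] = [2,3,4] − [0,3,4] + [0,2,4] − [0,2,3].
This gives a 10×5 integer matrix of rank 4; reducing to Smith normal form yields diagonal entries (1,1,1,1).

From H_k ≅ ker(∂_k) / im(∂_{k+1}) we obtain:

  H_0: rank C_0 − rank ∂_1 = 5 − 4 = 1, and the invariant factors of ∂_1 are all 1, so H_0 ≅ Z.
  H_1: rank ker ∂_1 − rank ∂_2 = (10 − 4) − 6 = 0, and the invariant factors of ∂_2 are all 1, so H_1 ≅ 0.
  H_2: rank ker ∂_2 − rank ∂_3 = (10 − 6) − 4 = 0, and the invariant factors of ∂_3 are all 1, so H_2 ≅ 0.
  H_3: rank ker ∂_3 − rank ∂_4 = (5 − 4) − 0 = 1, and there is no ∂_4, so H_3 ≅ Z.

As a check, the Euler characteristic is 5 − 10 + 10 − 5 = 0, which agrees with 1 − 0 + 0 − 1 = 0.
(K is a triangulation of the 3-sphere S^3.)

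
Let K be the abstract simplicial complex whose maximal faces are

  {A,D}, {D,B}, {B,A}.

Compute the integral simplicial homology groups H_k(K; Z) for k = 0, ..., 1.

Take the total order A < B < D on the vertex set. Then K (dimension 1) consists of the simplices:

  0-simplices (3): A, B, D
  1-simplices (3): AB, AD, BD

so the chain groups are C_0 ≅ Z^3, C_1 ≅ Z^3.

The boundary map ∂_1: C_1 → C_0 maps an edge to its endpoints' difference, ∂[p,q] = q − p.
As a 3×3 matrix over Z this has rank 2, with invariant factors (1,1).

From H_k ≅ ker(∂_k) / im(∂_{k+1}) we obtain:

  H_0: rank C_0 − rank ∂_1 = 3 − 2 = 1, and the invariant factors of ∂_1 are all 1, so H_0 ≅ Z.
  H_1: rank ker ∂_1 − rank ∂_2 = (3 − 2) − 0 = 1, and there is no ∂_2, so H_1 ≅ Z.

As a check, the Euler characteristic is 3 − 3 = 0, which agrees with 1 − 1 = 0.

H_0 = Z,  H_1 = Z.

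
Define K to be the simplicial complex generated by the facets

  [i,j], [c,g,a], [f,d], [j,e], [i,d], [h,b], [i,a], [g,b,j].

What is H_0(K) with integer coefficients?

Fix the vertex order a < b < c < d < e < f < g < h < i < j and write every simplex with vertices in increasing order. Then dim K = 2 and the simplices of K are:

  0-simplices (10): a, b, c, d, e, f, g, h, i, j
  1-simplices (12): ac, ag, ai, bg, bh, bj, cg, df, di, ej, gj, ij
  2-simplices (2): acg, bgj

giving chain groups C_0 ≅ Z^10, C_1 ≅ Z^12, C_2 ≅ Z^2.

Boundary ∂_1: C_1 → C_0 is given by ∂[p,q] = [q] − [p]. For instance
  ∂ag = g − a.
The 10×12 boundary matrix has rank 9 and Smith normal form diag(1,1,1,1,1,1,1,1,1).

The boundary map ∂_2: C_2 → C_1 maps a triangle to the signed sum of its edges. For instance
  ∂acg = cg − ag + ac,
  ∂bgj = gj − bj + bg.
The 12×2 boundary matrix has rank 2 and Smith normal form diag(1,1).

Computing H_k = (kernel of ∂_k) / (image of ∂_{k+1}):

  H_0: rank C_0 − rank ∂_1 = 10 − 9 = 1, and the invariant factors of ∂_1 are all 1, so H_0 ≅ Z.

H_0 = Z.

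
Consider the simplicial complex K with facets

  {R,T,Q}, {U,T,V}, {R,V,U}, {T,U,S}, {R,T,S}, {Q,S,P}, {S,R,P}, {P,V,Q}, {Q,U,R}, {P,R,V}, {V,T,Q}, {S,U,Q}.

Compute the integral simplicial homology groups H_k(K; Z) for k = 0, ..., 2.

H_0 = Z,  H_1 = Z/2,  H_2 = 0.

K has 7 vertices, 18 edges, 12 triangles.
rank ∂_0 = 0, rank ∂_1 = 6 ⇒ b_0 = 7 − 0 − 6 = 1; all invariant factors of ∂_1 are 1 so no torsion. So H_0 ≅ Z.
rank ∂_1 = 6, rank ∂_2 = 12 ⇒ b_1 = 18 − 6 − 12 = 0; ∂_2 has invariant factor(s) [2] giving torsion. So H_1 ≅ Z/2.
rank ∂_2 = 12, rank ∂_3 = 0 ⇒ b_2 = 12 − 12 − 0 = 0. So H_2 ≅ 0.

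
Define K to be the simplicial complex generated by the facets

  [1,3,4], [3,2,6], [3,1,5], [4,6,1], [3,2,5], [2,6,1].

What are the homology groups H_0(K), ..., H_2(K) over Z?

K has 6 vertices, 12 edges, 6 triangles.
rank ∂_0 = 0, rank ∂_1 = 5 ⇒ b_0 = 6 − 0 − 5 = 1; all invariant factors of ∂_1 are 1 so no torsion. So H_0 = Z.
rank ∂_1 = 5, rank ∂_2 = 6 ⇒ b_1 = 12 − 5 − 6 = 1; all invariant factors of ∂_2 are 1 so no torsion. So H_1 = Z.
rank ∂_2 = 6, rank ∂_3 = 0 ⇒ b_2 = 6 − 6 − 0 = 0. So H_2 = 0.

H_0 = Z,  H_1 = Z,  H_2 = 0.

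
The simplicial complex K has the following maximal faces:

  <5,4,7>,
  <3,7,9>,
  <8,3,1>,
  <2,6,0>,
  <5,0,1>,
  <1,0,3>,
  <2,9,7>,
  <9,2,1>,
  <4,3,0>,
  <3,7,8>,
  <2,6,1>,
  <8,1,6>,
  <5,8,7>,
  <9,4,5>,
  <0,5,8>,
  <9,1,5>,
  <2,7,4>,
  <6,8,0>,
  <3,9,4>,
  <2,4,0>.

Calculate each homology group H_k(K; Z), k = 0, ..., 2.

H_0 = Z,  H_1 = Z × Z/2,  H_2 = 0.

We work with the vertex ordering 0 < 1 < 2 < 3 < 4 < 5 < 6 < 7 < 8 < 9. The simplices of K, each written with vertices in increasing order, are:

  0-simplices (10): [0], [1], [2], [3], [4], [5], [6], [7], [8], [9]
  1-simplices (30): (30 of them)
  2-simplices (20): (20 of them)

Hence C_0 ≅ Z^10, C_1 ≅ Z^30, C_2 ≅ Z^20.

The boundary map ∂_1: C_1 → C_0 is given by ∂[p,q] = [q] − [p].
The resulting 10×30 matrix has rank 9, and its Smith normal form has invariant factors (1,1,1,1,1,1,1,1,1).

The boundary map ∂_2: C_2 → C_1 acts by ∂[p,q,r] = [q,r] − [p,r] + [p,q]. For instance
  ∂[3,7,8] = [7,8] − [3,8] + [3,7],
  ∂[1,2,9] = [2,9] − [1,9] + [1,2].
The resulting 30×20 matrix has rank 20, and its Smith normal form has invariant factors (1,1,1,1,1,1,1,1,1,1,1,1,1,1,1,1,1,1,1,2).

Now H_k = ker ∂_k / im ∂_{k+1}, so:

  H_0: rank C_0 − rank ∂_1 = 10 − 9 = 1, and the invariant factors of ∂_1 are all 1, so H_0 ≅ Z.
  H_1: rank ker ∂_1 − rank ∂_2 = (30 − 9) − 20 = 1, and ∂_2 has invariant factor 2 > 1, so H_1 ≅ Z × Z/2.
  H_2: rank ker ∂_2 − rank ∂_3 = (20 − 20) − 0 = 0, and there is no ∂_3, so H_2 ≅ 0.

As a check, the Euler characteristic is 10 − 30 + 20 = 0, which agrees with 1 − 1 + 0 = 0.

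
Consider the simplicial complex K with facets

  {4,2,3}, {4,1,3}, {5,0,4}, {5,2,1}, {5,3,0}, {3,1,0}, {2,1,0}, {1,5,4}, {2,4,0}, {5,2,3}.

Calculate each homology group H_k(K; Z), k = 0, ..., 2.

K has 6 vertices, 15 edges, 10 triangles.
rank ∂_0 = 0, rank ∂_1 = 5 ⇒ b_0 = 6 − 0 − 5 = 1; all invariant factors of ∂_1 are 1 so no torsion. So H_0 = Z.
rank ∂_1 = 5, rank ∂_2 = 10 ⇒ b_1 = 15 − 5 − 10 = 0; ∂_2 has invariant factor(s) [2] giving torsion. So H_1 = Z/2Z.
rank ∂_2 = 10, rank ∂_3 = 0 ⇒ b_2 = 10 − 10 − 0 = 0. So H_2 = 0.

H_0 ≅ Z,  H_1 ≅ Z/2Z,  H_2 = 0.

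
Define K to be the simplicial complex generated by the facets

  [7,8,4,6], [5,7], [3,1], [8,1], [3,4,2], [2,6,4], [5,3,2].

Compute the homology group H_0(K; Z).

H_0 ≅ Z.

K has 8 vertices, 15 edges, 7 triangles, 1 3-simplex.
rank ∂_0 = 0, rank ∂_1 = 7 ⇒ b_0 = 8 − 0 − 7 = 1; all invariant factors of ∂_1 are 1 so no torsion. So H_0 = Z.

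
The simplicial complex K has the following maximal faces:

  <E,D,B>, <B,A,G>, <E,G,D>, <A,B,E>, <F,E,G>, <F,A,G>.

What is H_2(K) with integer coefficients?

Fix the vertex order A < B < D < E < F < G and write every simplex with vertices in increasing order. Then dim K = 2 and the simplices of K are:

  0-simplices (6): A, B, D, E, F, G
  1-simplices (12): AB, AE, AF, AG, BD, BE, BG, DE, DG, EF, EG, FG
  2-simplices (6): ABE, ABG, AFG, BDE, DEG, EFG

Hence C_0 ≅ Z^6, C_1 ≅ Z^12, C_2 ≅ Z^6.

Boundary ∂_1: C_1 → C_0 maps an edge to its endpoints' difference, ∂[p,q] = q − p.
The 6×12 boundary matrix has rank 5 and Smith normal form diag(1,1,1,1,1).

The boundary map ∂_2: C_2 → C_1 maps a triangle to the signed sum of its edges. For instance
  ∂EFG = FG − EG + EF,
  ∂AFG = FG − AG + AF.
The resulting 12×6 matrix has rank 6, and its Smith normal form has invariant factors (1,1,1,1,1,1).

Reading off H_k = ker ∂_k / im ∂_{k+1}:

  H_2: rank ker ∂_2 − rank ∂_3 = (6 − 6) − 0 = 0, and there is no ∂_3, so H_2 ≅ 0.

H_2 = 0.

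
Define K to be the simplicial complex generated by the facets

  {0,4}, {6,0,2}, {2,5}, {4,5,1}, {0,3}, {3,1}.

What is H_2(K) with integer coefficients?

H_2 = 0.

Order the vertices as 0 < 1 < 2 < 3 < 4 < 5 < 6. Listing each simplex with vertices in this order, K has dimension 2 with simplices:

  0-simplices (7): [0], [1], [2], [3], [4], [5], [6]
  1-simplices (10): [0,2], [0,3], [0,4], [0,6], [1,3], [1,4], [1,5], [2,5], [2,6], [4,5]
  2-simplices (2): [0,2,6], [1,4,5]

Hence C_0 ≅ Z^7, C_1 ≅ Z^10, C_2 ≅ Z^2.

The boundary map ∂_1: C_1 → C_0 maps an edge to its endpoints' difference, ∂[p,q] = q − p. For instance
  ∂[0,3] = [3] − [0].
The resulting 7×10 matrix has rank 6, and its Smith normal form has invariant factors (1,1,1,1,1,1).

The boundary map ∂_2: C_2 → C_1 maps a triangle to the signed sum of its edges. For instance
  ∂[0,2,6] = [2,6] − [0,6] + [0,2],
  ∂[1,4,5] = [4,5] − [1,5] + [1,4].
This gives a 10×2 integer matrix of rank 2; reducing to Smith normal form yields diagonal entries (1,1).

Computing H_k = (kernel of ∂_k) / (image of ∂_{k+1}):

  H_2: rank ker ∂_2 − rank ∂_3 = (2 − 2) − 0 = 0, and there is no ∂_3, so H_2 = 0.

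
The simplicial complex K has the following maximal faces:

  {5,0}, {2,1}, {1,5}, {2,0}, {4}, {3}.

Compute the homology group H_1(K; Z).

H_1 = Z.

We work with the vertex ordering 0 < 1 < 2 < 3 < 4 < 5. The simplices of K, each written with vertices in increasing order, are:

  0-simplices (6): [0], [1], [2], [3], [4], [5]
  1-simplices (4): [0,2], [0,5], [1,2], [1,5]

giving chain groups C_0 ≅ Z^6, C_1 ≅ Z^4.

∂_1: C_1 → C_0 is given by ∂[p,q] = [q] − [p].
This gives a 6×4 integer matrix of rank 3; reducing to Smith normal form yields diagonal entries (1,1,1).

Now H_k = ker ∂_k / im ∂_{k+1}, so:

  H_1: rank ker ∂_1 − rank ∂_2 = (4 − 3) − 0 = 1, and there is no ∂_2, so H_1 = Z.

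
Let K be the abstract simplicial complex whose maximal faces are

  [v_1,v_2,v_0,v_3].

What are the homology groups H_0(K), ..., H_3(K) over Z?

H_0 ≅ Z,  H_1 = 0,  H_2 = 0,  H_3 = 0.

Fix the vertex order v_0 < v_1 < v_2 < v_3 and write every simplex with vertices in increasing order. Then dim K = 3 and the simplices of K are:

  0-simplices (4): [v_0], [v_1], [v_2], [v_3]
  1-simplices (6): [v_0,v_1], [v_0,v_2], [v_0,v_3], [v_1,v_2], [v_1,v_3], [v_2,v_3]
  2-simplices (4): [v_0,v_1,v_2], [v_0,v_1,v_3], [v_0,v_2,v_3], [v_1,v_2,v_3]
  3-simplices (1): [v_0,v_1,v_2,v_3]

so the chain groups are C_0 ≅ Z^4, C_1 ≅ Z^6, C_2 ≅ Z^4, C_3 ≅ Z^1.

Boundary ∂_1: C_1 → C_0 maps an edge to its endpoints' difference, ∂[p,q] = q − p. For instance
  ∂[v_2,v_3] = [v_3] − [v_2].
The resulting 4×6 matrix has rank 3, and its Smith normal form has invariant factors (1,1,1).

Boundary ∂_2: C_2 → C_1 acts by ∂[p,q,r] = [q,r] − [p,r] + [p,q]. For instance
  ∂[v_1,v_2,v_3] = [v_2,v_3] − [v_1,v_3] + [v_1,v_2],
  ∂[v_0,v_1,v_3] = [v_1,v_3] − [v_0,v_3] + [v_0,v_1].
The resulting 6×4 matrix has rank 3, and its Smith normal form has invariant factors (1,1,1).

Boundary ∂_3: C_3 → C_2 sends each 3-simplex σ to the alternating sum Σ_i (−1)^i (σ with its i-th vertex removed). For instance
  ∂[v_0,v_1,v_2,v_3] = [v_1,v_2,v_3] − [v_0,v_2,v_3] + [v_0,v_1,v_3] − [v_0,v_1,v_2].
The resulting 4×1 matrix has rank 1, and its Smith normal form has invariant factors (1).

From H_k ≅ ker(∂_k) / im(∂_{k+1}) we obtain:

  H_0: rank C_0 − rank ∂_1 = 4 − 3 = 1, and the invariant factors of ∂_1 are all 1, so H_0 ≅ Z.
  H_1: rank ker ∂_1 − rank ∂_2 = (6 − 3) − 3 = 0, and the invariant factors of ∂_2 are all 1, so H_1 ≅ 0.
  H_2: rank ker ∂_2 − rank ∂_3 = (4 − 3) − 1 = 0, and the invariant factors of ∂_3 are all 1, so H_2 ≅ 0.
  H_3: rank ker ∂_3 − rank ∂_4 = (1 − 1) − 0 = 0, and there is no ∂_4, so H_3 ≅ 0.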